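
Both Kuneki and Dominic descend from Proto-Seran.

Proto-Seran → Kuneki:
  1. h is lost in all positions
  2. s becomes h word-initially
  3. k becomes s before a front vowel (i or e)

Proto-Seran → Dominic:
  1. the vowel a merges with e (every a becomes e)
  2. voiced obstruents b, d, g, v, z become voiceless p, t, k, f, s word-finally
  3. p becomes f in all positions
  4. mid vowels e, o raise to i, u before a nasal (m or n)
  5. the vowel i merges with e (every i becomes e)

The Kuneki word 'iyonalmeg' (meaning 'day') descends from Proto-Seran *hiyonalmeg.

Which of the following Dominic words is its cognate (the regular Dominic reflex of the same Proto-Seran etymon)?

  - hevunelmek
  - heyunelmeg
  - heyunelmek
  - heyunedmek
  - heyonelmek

Dominic: *hiyonalmeg
  hiyonalmeg → hiyonelmeg   [vowel merger]
  hiyonelmeg → hiyonelmek   [final devoicing]
  hiyonelmek (rule 3 does not apply)
  hiyonelmek → hiyunelmek   [pre-nasal raising]
  hiyunelmek → heyunelmek   [vowel merger]
  giving Dominic heyunelmek.

heyunelmek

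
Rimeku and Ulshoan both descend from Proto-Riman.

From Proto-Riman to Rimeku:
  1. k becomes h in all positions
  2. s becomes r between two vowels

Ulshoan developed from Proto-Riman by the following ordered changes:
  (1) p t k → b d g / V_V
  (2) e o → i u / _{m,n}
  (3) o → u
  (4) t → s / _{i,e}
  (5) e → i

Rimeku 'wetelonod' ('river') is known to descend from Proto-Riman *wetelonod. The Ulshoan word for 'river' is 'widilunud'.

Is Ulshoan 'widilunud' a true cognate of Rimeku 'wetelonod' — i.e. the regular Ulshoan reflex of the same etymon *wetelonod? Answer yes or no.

yes

Derive the expected Ulshoan reflex of *wetelonod:
Ulshoan: *wetelonod
  wetelonod → wedelonod   [intervocalic voicing]
  wedelonod → wedelunod   [pre-nasal raising]
  wedelunod → wedelunud   [vowel merger]
  wedelunud (rule 4 does not apply)
  wedelunud → widilunud   [vowel merger]
  giving Ulshoan widilunud.
Ulshoan 'widilunud' matches the regular reflex exactly, so the pair is cognate.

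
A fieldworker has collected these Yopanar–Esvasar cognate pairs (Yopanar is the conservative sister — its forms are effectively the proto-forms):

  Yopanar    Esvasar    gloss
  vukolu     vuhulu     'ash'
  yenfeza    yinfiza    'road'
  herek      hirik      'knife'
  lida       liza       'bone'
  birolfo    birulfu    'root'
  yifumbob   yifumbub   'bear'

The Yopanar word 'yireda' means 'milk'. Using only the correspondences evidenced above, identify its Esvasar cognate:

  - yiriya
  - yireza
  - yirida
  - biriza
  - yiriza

yiriza

yenfeza ~ yinfiza, herek ~ hirik — Yopanar e corresponds to Esvasar i after a consonant, before a consonant other than r, m, n, p, b, f, v.
lida ~ liza — Yopanar d corresponds to Esvasar z between vowels (before a back vowel).
Applying these to Yopanar 'yireda':
  yireda → yirida   (e→i after a consonant, before a consonant other than r, m, n, p, b, f, v)
  yirida → yiriza   (d→z between vowels (before a back vowel))
So the Esvasar cognate is 'yiriza'.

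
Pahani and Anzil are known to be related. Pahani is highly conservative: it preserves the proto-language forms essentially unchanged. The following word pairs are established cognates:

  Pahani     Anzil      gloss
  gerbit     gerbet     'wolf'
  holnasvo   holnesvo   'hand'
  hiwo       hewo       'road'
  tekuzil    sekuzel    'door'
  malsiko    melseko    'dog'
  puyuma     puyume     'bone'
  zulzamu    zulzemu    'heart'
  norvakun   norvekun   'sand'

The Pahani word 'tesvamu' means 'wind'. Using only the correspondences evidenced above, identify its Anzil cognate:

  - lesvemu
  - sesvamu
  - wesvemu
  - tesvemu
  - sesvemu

tekuzil ~ sekuzel — Pahani t corresponds to Anzil s word-initially before a front vowel.
zulzamu ~ zulzemu — Pahani a corresponds to Anzil e after a consonant, before a nasal.
Applying these to Pahani 'tesvamu':
  tesvamu → sesvamu   (t→s word-initially before a front vowel)
  sesvamu → sesvemu   (a→e after a consonant, before a nasal)
So the Anzil cognate is 'sesvemu'.

sesvemu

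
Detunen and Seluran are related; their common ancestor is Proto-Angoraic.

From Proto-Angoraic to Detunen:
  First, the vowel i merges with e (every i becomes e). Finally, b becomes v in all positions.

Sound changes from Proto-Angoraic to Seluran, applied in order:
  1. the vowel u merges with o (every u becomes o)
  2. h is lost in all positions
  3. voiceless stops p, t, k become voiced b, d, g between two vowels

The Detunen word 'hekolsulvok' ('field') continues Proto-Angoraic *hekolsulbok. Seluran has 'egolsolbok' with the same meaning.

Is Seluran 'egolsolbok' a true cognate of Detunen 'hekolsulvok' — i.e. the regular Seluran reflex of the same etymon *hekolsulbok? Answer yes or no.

yes

Derive the expected Seluran reflex of *hekolsulbok:
Seluran: *hekolsulbok > hekolsolbok > ekolsolbok > egolsolbok  (by vowel merger, h-loss, intervocalic voicing)
Seluran 'egolsolbok' matches the regular reflex exactly, so the pair is cognate.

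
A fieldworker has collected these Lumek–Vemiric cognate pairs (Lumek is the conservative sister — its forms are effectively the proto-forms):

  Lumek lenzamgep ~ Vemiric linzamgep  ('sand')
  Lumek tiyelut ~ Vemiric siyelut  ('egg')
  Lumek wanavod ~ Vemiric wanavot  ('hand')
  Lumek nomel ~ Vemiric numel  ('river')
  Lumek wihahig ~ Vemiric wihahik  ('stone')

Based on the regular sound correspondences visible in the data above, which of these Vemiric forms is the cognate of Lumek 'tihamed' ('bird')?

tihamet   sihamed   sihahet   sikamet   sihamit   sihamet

tiyelut ~ siyelut — Lumek t corresponds to Vemiric s word-initially before a front vowel.
wanavod ~ wanavot — Lumek d corresponds to Vemiric t word-finally.
Applying these to Lumek 'tihamed':
  tihamed → sihamed   (t→s word-initially before a front vowel)
  sihamed → sihamet   (d→t word-finally)
So the Vemiric cognate is 'sihamet'.

sihamet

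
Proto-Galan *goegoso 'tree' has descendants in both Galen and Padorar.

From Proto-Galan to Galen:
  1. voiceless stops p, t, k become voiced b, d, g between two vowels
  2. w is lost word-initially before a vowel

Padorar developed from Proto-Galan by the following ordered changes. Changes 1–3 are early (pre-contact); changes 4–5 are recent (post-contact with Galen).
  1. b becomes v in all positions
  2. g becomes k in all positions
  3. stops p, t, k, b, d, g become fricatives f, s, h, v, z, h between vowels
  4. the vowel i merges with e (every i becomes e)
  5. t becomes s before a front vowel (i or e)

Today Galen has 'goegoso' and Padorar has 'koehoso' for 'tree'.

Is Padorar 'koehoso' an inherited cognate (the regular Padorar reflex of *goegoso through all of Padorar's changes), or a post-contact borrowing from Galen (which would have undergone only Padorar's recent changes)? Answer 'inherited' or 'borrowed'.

If inherited, *goegoso would pass through all of Padorar's changes:
Padorar: *goegoso > koekoso > koehoso  (by unconditioned shift, intervocalic lenition)
If borrowed from Galen 'goegoso' after the early changes, it would undergo only the recent ones:
  rule 4 (vowel merger): no change (goegoso)
  rule 5 (palatalisation): no change (goegoso)
  ⇒ as a loan: goegoso
Padorar 'koehoso' matches the inherited outcome exactly, so it is an inherited cognate, not a loan.

inherited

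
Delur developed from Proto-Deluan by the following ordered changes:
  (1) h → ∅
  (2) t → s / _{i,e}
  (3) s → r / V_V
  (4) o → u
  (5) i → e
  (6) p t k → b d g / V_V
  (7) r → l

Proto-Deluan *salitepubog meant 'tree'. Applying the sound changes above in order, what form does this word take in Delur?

salelebubug

Delur: start from *salitepubog.
  rule 1: no change — salitepubog
  rule 2 (palatalisation): salitepubog → salisepubog
  rule 3 (rhotacism): salisepubog → salirepubog
  rule 4 (vowel merger): salirepubog → salirepubug
  rule 5 (vowel merger): salirepubug → salerepubug
  rule 6 (intervocalic voicing): salerepubug → salerebubug
  rule 7 (unconditioned shift): salerebubug → salelebubug
  ⇒ Delur salelebubug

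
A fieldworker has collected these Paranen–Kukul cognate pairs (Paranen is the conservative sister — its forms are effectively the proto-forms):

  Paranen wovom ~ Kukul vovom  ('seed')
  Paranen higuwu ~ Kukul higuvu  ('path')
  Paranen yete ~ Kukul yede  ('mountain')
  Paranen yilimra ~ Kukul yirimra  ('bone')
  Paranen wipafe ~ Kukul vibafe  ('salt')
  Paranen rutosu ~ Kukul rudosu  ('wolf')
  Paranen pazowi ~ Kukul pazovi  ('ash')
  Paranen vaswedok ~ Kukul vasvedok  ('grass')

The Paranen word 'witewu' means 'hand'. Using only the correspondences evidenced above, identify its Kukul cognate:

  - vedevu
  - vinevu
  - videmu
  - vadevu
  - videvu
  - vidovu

wipafe ~ vibafe — Paranen w corresponds to Kukul v word-initially before a front vowel.
yete ~ yede — Paranen t corresponds to Kukul d between vowels (before a front vowel).
higuwu ~ higuvu — Paranen w corresponds to Kukul v between vowels (before a back vowel).
Applying these to Paranen 'witewu':
  witewu → vitewu   (w→v word-initially before a front vowel)
  vitewu → videwu   (t→d between vowels (before a front vowel))
  videwu → videvu   (w→v between vowels (before a back vowel))
So the Kukul cognate is 'videvu'.

videvu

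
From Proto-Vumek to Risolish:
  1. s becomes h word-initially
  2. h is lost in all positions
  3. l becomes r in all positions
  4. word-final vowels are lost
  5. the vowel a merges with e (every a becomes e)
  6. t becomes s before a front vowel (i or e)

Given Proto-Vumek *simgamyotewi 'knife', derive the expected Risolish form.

Risolish: *simgamyotewi > himgamyotewi > imgamyotewi > imgamyotew > imgemyotew > imgemyosew  (by debuccalisation, h-loss, apocope, vowel merger, palatalisation)

imgemyosew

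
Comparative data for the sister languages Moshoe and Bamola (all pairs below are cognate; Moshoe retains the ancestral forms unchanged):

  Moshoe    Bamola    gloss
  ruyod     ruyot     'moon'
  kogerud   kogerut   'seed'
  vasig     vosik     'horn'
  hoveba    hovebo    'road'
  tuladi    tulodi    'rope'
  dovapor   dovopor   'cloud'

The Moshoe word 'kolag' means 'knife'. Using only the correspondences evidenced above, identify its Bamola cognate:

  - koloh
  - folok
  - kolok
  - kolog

kolok

vasig ~ vosik, tuladi ~ tulodi — Moshoe a corresponds to Bamola o after a consonant, before a consonant other than r, m, n, p, b, f, v.
vasig ~ vosik — Moshoe g corresponds to Bamola k word-finally.
Applying these to Moshoe 'kolag':
  kolag → kolog   (a→o after a consonant, before a consonant other than r, m, n, p, b, f, v)
  kolog → kolok   (g→k word-finally)
So the Bamola cognate is 'kolok'.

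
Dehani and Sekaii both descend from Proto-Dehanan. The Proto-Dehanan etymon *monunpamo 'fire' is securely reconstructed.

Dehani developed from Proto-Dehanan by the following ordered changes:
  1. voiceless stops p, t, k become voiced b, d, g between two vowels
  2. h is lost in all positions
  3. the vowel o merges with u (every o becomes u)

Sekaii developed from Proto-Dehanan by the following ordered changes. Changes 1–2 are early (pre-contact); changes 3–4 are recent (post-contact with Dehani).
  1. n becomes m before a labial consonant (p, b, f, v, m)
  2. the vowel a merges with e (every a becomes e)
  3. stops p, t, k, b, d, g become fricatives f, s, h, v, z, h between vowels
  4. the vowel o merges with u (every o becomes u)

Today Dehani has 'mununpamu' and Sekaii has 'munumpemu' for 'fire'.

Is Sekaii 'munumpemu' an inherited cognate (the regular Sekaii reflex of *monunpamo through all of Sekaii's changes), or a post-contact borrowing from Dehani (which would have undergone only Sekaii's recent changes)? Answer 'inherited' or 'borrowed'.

inherited

If inherited, *monunpamo would pass through all of Sekaii's changes:
Sekaii: start from *monunpamo.
  rule 1 (nasal place assimilation): monunpamo → monumpamo
  rule 2 (vowel merger): monumpamo → monumpemo
  rule 3: no change — monumpemo
  rule 4 (vowel merger): monumpemo → munumpemu
  ⇒ Sekaii munumpemu
If borrowed from Dehani 'mununpamu' after the early changes, it would undergo only the recent ones:
  rule 3 (intervocalic lenition): no change (mununpamu)
  rule 4 (vowel merger): no change (mununpamu)
  ⇒ as a loan: mununpamu
Sekaii 'munumpemu' matches the inherited outcome exactly, so it is an inherited cognate, not a loan.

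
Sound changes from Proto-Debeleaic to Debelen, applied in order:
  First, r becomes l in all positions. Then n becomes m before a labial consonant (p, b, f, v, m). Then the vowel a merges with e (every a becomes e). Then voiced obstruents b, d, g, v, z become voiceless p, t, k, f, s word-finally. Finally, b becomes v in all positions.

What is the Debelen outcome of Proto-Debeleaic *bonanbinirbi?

vonemvinilvi

Debelen: *bonanbinirbi > bonanbinilbi > bonambinilbi > bonembinilbi > vonemvinilvi  (by unconditioned shift, nasal place assimilation, vowel merger, unconditioned shift)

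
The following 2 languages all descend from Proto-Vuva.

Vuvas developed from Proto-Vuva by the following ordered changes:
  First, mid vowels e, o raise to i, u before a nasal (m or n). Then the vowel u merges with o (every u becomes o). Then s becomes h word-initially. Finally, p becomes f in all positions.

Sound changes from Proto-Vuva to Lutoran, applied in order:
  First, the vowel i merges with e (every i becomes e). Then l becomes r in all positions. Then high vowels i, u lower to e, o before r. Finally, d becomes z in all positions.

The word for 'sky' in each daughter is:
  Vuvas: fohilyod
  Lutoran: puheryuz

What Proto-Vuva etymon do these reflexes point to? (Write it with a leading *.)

Position 5: Vuvas has l, Lutoran has r. Vuvas preserves l here (none of its changes turn any other segment into l), so the proto-segment is *l.
Position 2: Vuvas has o, Lutoran has u. Lutoran preserves u here (none of its changes turn any other segment into u), so the proto-segment is *u.
Continuing position by position gives *puhilyud; check it forward:
Vuvas: *puhilyud
  puhilyud (rule 1 does not apply)
  puhilyud → pohilyod   [vowel merger]
  pohilyod (rule 3 does not apply)
  pohilyod → fohilyod   [unconditioned shift]
  giving Vuvas fohilyod.
Lutoran: start from *puhilyud.
  rule 1 (vowel merger): puhilyud → puhelyud
  rule 2 (unconditioned shift): puhelyud → puheryud
  rule 3: no change — puheryud
  rule 4 (unconditioned shift): puheryud → puheryuz
  ⇒ Lutoran puheryuz
Only *puhilyud yields all of Vuvas fohilyod, Lutoran puheryuz.

*puhilyud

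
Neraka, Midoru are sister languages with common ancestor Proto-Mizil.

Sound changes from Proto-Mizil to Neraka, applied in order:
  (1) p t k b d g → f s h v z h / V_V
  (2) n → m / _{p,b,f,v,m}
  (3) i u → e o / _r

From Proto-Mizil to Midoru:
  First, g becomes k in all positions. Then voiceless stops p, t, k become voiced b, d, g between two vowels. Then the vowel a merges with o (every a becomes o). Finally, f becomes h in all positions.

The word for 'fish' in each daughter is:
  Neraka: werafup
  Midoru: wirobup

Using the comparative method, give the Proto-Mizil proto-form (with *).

Position 4: Neraka has a, Midoru has o. Neraka preserves a here (none of its changes turn any other segment into a), so the proto-segment is *a.
Position 5: Neraka has f, Midoru has b. Taking the neighbouring segments as reconstructed: Neraka f could go back to *p or *f; Midoru b could go back to *p or *b — the one source consistent with every daughter is *p.
Position 2: Neraka has e, Midoru has i. Midoru preserves i here (none of its changes turn any other segment into i), so the proto-segment is *i.
This points to *wirapup. Verify forward in each daughter:
Neraka: start from *wirapup.
  rule 1 (intervocalic lenition): wirapup → wirafup
  rule 2: no change — wirafup
  rule 3 (pre-rhotic lowering): wirafup → werafup
  ⇒ Neraka werafup
Midoru: *wirapup
  wirapup (rule 1 does not apply)
  wirapup → wirabup   [intervocalic voicing]
  wirabup → wirobup   [vowel merger]
  wirobup (rule 4 does not apply)
  giving Midoru wirobup.
*wirapup is the unique common source.

*wirapup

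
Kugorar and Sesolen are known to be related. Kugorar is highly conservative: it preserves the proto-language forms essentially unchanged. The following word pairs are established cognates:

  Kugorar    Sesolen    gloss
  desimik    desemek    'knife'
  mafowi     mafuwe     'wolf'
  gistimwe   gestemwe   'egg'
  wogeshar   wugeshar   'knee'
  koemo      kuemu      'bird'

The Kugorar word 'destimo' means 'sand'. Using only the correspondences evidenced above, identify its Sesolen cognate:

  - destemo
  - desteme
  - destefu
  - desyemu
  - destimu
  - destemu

destemu

desimik ~ desemek, gistimwe ~ gestemwe — Kugorar i corresponds to Sesolen e after a consonant, before a nasal.
koemo ~ kuemu — Kugorar o corresponds to Sesolen u word-finally.
Applying these to Kugorar 'destimo':
  destimo → destemo   (i→e after a consonant, before a nasal)
  destemo → destemu   (o→u word-finally)
So the Sesolen cognate is 'destemu'.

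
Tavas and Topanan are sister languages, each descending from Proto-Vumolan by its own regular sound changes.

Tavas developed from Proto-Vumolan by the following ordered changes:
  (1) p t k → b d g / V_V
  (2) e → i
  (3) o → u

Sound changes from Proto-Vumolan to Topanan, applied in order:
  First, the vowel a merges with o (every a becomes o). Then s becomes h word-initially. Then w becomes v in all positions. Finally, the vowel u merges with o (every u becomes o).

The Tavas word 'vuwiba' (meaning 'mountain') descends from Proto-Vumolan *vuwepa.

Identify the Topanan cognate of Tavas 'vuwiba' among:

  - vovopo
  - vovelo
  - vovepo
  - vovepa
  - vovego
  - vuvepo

Topanan: *vuwepa > vuwepo > vuvepo > vovepo  (by vowel merger, unconditioned shift, vowel merger)
Only 'vovepo' matches the regular Topanan development of *vuwepa.

vovepo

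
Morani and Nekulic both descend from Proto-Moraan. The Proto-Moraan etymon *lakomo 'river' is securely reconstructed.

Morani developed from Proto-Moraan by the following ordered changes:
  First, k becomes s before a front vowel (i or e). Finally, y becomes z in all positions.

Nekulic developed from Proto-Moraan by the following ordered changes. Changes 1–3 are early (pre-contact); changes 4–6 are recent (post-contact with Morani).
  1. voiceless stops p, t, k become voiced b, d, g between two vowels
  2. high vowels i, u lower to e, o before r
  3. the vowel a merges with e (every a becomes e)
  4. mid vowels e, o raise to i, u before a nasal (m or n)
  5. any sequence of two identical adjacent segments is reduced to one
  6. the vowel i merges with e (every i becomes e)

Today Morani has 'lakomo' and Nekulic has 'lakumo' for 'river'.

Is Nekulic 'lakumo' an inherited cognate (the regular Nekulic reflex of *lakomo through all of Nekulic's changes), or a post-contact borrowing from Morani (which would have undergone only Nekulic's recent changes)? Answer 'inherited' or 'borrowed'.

If inherited, *lakomo would pass through all of Nekulic's changes:
Nekulic: *lakomo
  lakomo → lagomo   [intervocalic voicing]
  lagomo (rule 2 does not apply)
  lagomo → legomo   [vowel merger]
  legomo → legumo   [pre-nasal raising]
  legumo (rule 5 does not apply)
  legumo (rule 6 does not apply)
  giving Nekulic legumo.
If borrowed from Morani 'lakomo' after the early changes, it would undergo only the recent ones:
  rule 4 (pre-nasal raising): lakomo → lakumo
  rule 5 (degemination): no change (lakumo)
  rule 6 (vowel merger): no change (lakumo)
  ⇒ as a loan: lakumo
Nekulic 'lakumo' matches the loan outcome 'lakumo', not the inherited 'legumo' — it skipped the early Nekulic changes, so it was borrowed from Morani.

borrowed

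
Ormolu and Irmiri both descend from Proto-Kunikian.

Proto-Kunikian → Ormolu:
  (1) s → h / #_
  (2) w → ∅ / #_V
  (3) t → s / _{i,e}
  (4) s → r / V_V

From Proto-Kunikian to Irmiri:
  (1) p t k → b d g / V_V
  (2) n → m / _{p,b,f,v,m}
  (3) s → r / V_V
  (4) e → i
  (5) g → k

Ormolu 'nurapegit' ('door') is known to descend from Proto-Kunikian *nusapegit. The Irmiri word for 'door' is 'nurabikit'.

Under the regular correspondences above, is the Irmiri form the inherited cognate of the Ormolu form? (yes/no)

Derive the expected Irmiri reflex of *nusapegit:
Irmiri: *nusapegit
  nusapegit → nusabegit   [intervocalic voicing]
  nusabegit (rule 2 does not apply)
  nusabegit → nurabegit   [rhotacism]
  nurabegit → nurabigit   [vowel merger]
  nurabigit → nurabikit   [unconditioned shift]
  giving Irmiri nurabikit.
Irmiri 'nurabikit' matches the regular reflex exactly, so the pair is cognate.

yes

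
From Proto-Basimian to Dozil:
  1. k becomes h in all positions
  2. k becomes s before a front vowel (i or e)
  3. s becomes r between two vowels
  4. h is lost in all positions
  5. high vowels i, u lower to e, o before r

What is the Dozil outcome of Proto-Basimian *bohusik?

Dozil: start from *bohusik.
  rule 1 (unconditioned shift): bohusik → bohusih
  rule 2: no change — bohusih
  rule 3 (rhotacism): bohusih → bohurih
  rule 4 (h-loss): bohurih → bouri
  rule 5 (pre-rhotic lowering): bouri → boori
  ⇒ Dozil boori

boori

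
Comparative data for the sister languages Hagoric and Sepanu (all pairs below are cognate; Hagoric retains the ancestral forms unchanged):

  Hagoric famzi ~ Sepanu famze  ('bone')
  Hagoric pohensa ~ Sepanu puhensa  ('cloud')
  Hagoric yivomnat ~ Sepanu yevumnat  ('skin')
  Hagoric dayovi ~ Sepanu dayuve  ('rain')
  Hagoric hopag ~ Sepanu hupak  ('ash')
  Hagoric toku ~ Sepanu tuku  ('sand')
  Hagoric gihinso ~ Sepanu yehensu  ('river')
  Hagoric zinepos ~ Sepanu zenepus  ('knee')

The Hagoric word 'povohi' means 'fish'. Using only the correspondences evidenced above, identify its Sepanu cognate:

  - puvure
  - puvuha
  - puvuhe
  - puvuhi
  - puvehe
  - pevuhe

dayovi ~ dayuve — Hagoric o corresponds to Sepanu u after a consonant, before a labial obstruent.
pohensa ~ puhensa, toku ~ tuku — Hagoric o corresponds to Sepanu u after a consonant, before a consonant other than r, m, n, p, b, f, v.
famzi ~ famze, dayovi ~ dayuve — Hagoric i corresponds to Sepanu e word-finally.
Applying these to Hagoric 'povohi':
  povohi → puvohi   (o→u after a consonant, before a labial obstruent)
  puvohi → puvuhi   (o→u after a consonant, before a consonant other than r, m, n, p, b, f, v)
  puvuhi → puvuhe   (i→e word-finally)
So the Sepanu cognate is 'puvuhe'.

puvuhe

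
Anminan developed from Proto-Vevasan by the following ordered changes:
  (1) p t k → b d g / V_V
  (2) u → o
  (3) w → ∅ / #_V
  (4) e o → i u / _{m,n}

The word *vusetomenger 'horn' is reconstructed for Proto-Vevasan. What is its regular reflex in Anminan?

voseduminger

Anminan: *vusetomenger
  vusetomenger → vusedomenger   [intervocalic voicing]
  vusedomenger → vosedomenger   [vowel merger]
  vosedomenger (rule 3 does not apply)
  vosedomenger → voseduminger   [pre-nasal raising]
  giving Anminan voseduminger.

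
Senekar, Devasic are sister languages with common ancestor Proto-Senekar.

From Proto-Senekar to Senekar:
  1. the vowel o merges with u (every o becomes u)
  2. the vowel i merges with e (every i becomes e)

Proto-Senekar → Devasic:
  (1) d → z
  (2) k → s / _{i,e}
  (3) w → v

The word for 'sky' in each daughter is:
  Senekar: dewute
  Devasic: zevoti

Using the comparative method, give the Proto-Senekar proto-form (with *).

Position 1: Senekar has d, Devasic has z. Senekar preserves d here (none of its changes turn any other segment into d), so the proto-segment is *d.
Position 3: Senekar has w, Devasic has v. Senekar preserves w here (none of its changes turn any other segment into w), so the proto-segment is *w.
This points to *dewoti. Verify forward in each daughter:
Senekar: *dewoti > dewuti > dewute  (by vowel merger, vowel merger)
Devasic: start from *dewoti.
  rule 1 (unconditioned shift): dewoti → zewoti
  rule 2: no change — zewoti
  rule 3 (unconditioned shift): zewoti → zevoti
  ⇒ Devasic zevoti
No other proto-form is consistent with every reflex, so the reconstruction is *dewoti.

*dewoti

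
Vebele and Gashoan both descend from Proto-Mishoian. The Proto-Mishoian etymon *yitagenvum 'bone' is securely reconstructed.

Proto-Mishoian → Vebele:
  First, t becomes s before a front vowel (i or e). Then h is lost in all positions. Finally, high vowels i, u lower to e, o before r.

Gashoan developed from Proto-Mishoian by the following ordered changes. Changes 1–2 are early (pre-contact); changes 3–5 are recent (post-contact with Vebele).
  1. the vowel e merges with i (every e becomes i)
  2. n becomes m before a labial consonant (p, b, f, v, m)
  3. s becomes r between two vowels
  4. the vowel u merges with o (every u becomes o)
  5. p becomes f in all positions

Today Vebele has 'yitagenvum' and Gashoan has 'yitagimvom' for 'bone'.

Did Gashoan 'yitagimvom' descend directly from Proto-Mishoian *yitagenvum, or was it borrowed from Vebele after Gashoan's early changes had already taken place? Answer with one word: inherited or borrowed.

If inherited, *yitagenvum would pass through all of Gashoan's changes:
Gashoan: start from *yitagenvum.
  rule 1 (vowel merger): yitagenvum → yitaginvum
  rule 2 (nasal place assimilation): yitaginvum → yitagimvum
  rule 3: no change — yitagimvum
  rule 4 (vowel merger): yitagimvum → yitagimvom
  rule 5: no change — yitagimvom
  ⇒ Gashoan yitagimvom
If borrowed from Vebele 'yitagenvum' after the early changes, it would undergo only the recent ones:
  rule 3 (rhotacism): no change (yitagenvum)
  rule 4 (vowel merger): yitagenvum → yitagenvom
  rule 5 (unconditioned shift): no change (yitagenvom)
  ⇒ as a loan: yitagenvom
Gashoan 'yitagimvom' matches the inherited outcome exactly, so it is an inherited cognate, not a loan.

inherited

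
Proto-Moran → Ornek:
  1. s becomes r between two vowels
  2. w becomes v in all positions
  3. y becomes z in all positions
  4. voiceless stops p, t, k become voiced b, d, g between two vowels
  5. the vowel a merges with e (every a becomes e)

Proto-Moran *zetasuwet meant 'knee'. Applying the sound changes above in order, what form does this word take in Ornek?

zederuvet

Ornek: *zetasuwet > zetaruwet > zetaruvet > zedaruvet > zederuvet  (by rhotacism, unconditioned shift, intervocalic voicing, vowel merger)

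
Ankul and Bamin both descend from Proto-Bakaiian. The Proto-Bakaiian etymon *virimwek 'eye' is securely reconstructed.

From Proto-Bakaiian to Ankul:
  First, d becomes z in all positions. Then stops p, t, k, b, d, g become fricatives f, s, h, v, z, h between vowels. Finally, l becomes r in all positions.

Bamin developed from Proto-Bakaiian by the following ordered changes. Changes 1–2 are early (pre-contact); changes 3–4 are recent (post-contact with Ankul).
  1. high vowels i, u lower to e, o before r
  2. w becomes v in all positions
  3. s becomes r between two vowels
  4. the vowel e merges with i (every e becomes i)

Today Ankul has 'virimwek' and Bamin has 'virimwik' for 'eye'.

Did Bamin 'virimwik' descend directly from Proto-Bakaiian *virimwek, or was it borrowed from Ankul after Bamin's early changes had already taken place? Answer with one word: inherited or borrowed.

If inherited, *virimwek would pass through all of Bamin's changes:
Bamin: *virimwek > verimwek > verimvek > virimvik  (by pre-rhotic lowering, unconditioned shift, vowel merger)
If borrowed from Ankul 'virimwek' after the early changes, it would undergo only the recent ones:
  rule 3 (rhotacism): no change (virimwek)
  rule 4 (vowel merger): virimwek → virimwik
  ⇒ as a loan: virimwik
Bamin 'virimwik' matches the loan outcome 'virimwik', not the inherited 'virimvik' — it skipped the early Bamin changes, so it was borrowed from Ankul.

borrowed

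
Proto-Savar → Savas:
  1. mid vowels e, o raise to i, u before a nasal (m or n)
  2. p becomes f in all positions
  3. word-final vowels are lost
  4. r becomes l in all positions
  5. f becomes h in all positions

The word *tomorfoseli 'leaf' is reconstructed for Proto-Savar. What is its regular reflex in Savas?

Savas: *tomorfoseli
  tomorfoseli → tumorfoseli   [pre-nasal raising]
  tumorfoseli (rule 2 does not apply)
  tumorfoseli → tumorfosel   [apocope]
  tumorfosel → tumolfosel   [unconditioned shift]
  tumolfosel → tumolhosel   [unconditioned shift]
  giving Savas tumolhosel.

tumolhosel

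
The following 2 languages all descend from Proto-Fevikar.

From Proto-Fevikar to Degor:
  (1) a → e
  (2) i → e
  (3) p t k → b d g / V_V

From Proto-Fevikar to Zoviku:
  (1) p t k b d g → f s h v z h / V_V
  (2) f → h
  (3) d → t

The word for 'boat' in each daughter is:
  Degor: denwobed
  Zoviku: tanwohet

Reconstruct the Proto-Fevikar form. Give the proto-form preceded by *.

Position 8: Degor has d, Zoviku has t. Taking the neighbouring segments as reconstructed: Degor d can only go back to *d; Zoviku t could go back to *t or *d — the one source consistent with every daughter is *d.
Position 6: Degor has b, Zoviku has h. Taking the neighbouring segments as reconstructed: Degor b could go back to *p or *b; Zoviku h could go back to *p or *k or *g or *f or *h — the one source consistent with every daughter is *p.
Verify the candidate proto-form against each daughter:
Degor: *danwoped > denwoped > denwobed  (by vowel merger, intervocalic voicing)
Zoviku: *danwoped > danwofed > danwohed > tanwohet  (by intervocalic lenition, unconditioned shift, unconditioned shift)
No other proto-form is consistent with every reflex, so the reconstruction is *danwoped.

*danwoped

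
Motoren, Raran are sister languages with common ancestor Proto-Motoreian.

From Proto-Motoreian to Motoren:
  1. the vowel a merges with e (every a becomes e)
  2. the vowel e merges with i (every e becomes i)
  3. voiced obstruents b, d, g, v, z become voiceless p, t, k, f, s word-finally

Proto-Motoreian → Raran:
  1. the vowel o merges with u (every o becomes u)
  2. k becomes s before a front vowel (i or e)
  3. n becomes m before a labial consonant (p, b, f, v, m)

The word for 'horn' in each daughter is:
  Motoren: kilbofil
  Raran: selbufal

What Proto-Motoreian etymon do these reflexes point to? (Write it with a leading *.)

*kelbofal

Position 2: Motoren has i, Raran has e. Raran preserves e here (none of its changes turn any other segment into e), so the proto-segment is *e.
Position 5: Motoren has o, Raran has u. Motoren preserves o here (none of its changes turn any other segment into o), so the proto-segment is *o.
Continuing position by position gives *kelbofal; check it forward:
Motoren: start from *kelbofal.
  rule 1 (vowel merger): kelbofal → kelbofel
  rule 2 (vowel merger): kelbofel → kilbofil
  rule 3: no change — kilbofil
  ⇒ Motoren kilbofil
Raran: start from *kelbofal.
  rule 1 (vowel merger): kelbofal → kelbufal
  rule 2 (palatalisation): kelbufal → selbufal
  rule 3: no change — selbufal
  ⇒ Raran selbufal
*kelbofal is the unique common source.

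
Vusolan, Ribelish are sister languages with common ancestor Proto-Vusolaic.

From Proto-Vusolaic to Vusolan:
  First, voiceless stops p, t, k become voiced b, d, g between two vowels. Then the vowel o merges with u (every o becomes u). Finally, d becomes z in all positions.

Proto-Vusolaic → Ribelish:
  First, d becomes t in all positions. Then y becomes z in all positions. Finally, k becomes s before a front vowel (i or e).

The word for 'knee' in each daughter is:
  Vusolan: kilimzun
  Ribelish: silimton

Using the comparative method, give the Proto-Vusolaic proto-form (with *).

*kilimdon

Position 1: Vusolan has k, Ribelish has s. Vusolan preserves k here (none of its changes turn any other segment into k), so the proto-segment is *k.
Position 6: Vusolan has z, Ribelish has t. Taking the neighbouring segments as reconstructed: Vusolan z could go back to *d or *z; Ribelish t could go back to *t or *d — the one source consistent with every daughter is *d.
Position 7: Vusolan has u, Ribelish has o. Ribelish preserves o here (none of its changes turn any other segment into o), so the proto-segment is *o.
The remaining positions agree across the daughters. Check the candidate against every language:
Vusolan: *kilimdon > kilimdun > kilimzun  (by vowel merger, unconditioned shift)
Ribelish: *kilimdon
  kilimdon → kilimton   [unconditioned shift]
  kilimton (rule 2 does not apply)
  kilimton → silimton   [palatalisation]
  giving Ribelish silimton.
*kilimdon is the unique common source.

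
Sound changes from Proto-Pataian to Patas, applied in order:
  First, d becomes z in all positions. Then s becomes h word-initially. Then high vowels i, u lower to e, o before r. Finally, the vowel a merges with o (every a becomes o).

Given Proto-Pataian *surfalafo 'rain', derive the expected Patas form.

horfolofo

Patas: start from *surfalafo.
  rule 1: no change — surfalafo
  rule 2 (debuccalisation): surfalafo → hurfalafo
  rule 3 (pre-rhotic lowering): hurfalafo → horfalafo
  rule 4 (vowel merger): horfalafo → horfolofo
  ⇒ Patas horfolofo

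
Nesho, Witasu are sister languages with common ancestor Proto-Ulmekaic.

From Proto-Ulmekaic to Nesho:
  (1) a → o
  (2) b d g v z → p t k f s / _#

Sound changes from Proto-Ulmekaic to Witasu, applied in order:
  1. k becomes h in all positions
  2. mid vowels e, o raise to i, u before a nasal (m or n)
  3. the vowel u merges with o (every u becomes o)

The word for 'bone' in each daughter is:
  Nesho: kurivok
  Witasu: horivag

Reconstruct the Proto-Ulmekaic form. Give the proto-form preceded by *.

*kurivag

Position 6: Nesho has o, Witasu has a. Witasu preserves a here (none of its changes turn any other segment into a), so the proto-segment is *a.
Position 7: Nesho has k, Witasu has g. Witasu preserves g here (none of its changes turn any other segment into g), so the proto-segment is *g.
Position 1: Nesho has k, Witasu has h. Taking the neighbouring segments as reconstructed: Nesho k can only go back to *k; Witasu h could go back to *k or *h — the one source consistent with every daughter is *k.
This points to *kurivag. Verify forward in each daughter:
Nesho: *kurivag
  kurivag → kurivog   [vowel merger]
  kurivog → kurivok   [final devoicing]
  giving Nesho kurivok.
Witasu: *kurivag
  kurivag → hurivag   [unconditioned shift]
  hurivag (rule 2 does not apply)
  hurivag → horivag   [vowel merger]
  giving Witasu horivag.
No other proto-form is consistent with every reflex, so the reconstruction is *kurivag.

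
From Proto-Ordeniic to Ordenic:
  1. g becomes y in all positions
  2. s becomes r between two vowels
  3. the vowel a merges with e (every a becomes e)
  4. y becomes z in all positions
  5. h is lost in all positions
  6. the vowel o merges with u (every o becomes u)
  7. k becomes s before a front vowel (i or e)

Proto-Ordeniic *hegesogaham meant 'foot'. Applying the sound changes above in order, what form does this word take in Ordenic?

Ordenic: *hegesogaham
  hegesogaham → heyesoyaham   [unconditioned shift]
  heyesoyaham → heyeroyaham   [rhotacism]
  heyeroyaham → heyeroyehem   [vowel merger]
  heyeroyehem → hezerozehem   [unconditioned shift]
  hezerozehem → ezerozeem   [h-loss]
  ezerozeem → ezeruzeem   [vowel merger]
  ezeruzeem (rule 7 does not apply)
  giving Ordenic ezeruzeem.

ezeruzeem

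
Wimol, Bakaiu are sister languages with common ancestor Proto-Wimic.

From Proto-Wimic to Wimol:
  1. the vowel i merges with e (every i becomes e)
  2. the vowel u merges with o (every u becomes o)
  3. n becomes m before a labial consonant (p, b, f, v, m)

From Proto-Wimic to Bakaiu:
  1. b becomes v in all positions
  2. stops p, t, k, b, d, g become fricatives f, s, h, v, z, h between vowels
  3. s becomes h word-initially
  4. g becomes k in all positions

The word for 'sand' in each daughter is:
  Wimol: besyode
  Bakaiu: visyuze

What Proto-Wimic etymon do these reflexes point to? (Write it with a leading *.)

Position 5: Wimol has o, Bakaiu has u. Bakaiu preserves u here (none of its changes turn any other segment into u), so the proto-segment is *u.
Position 6: Wimol has d, Bakaiu has z. Wimol preserves d here (none of its changes turn any other segment into d), so the proto-segment is *d.
This points to *bisyude. Verify forward in each daughter:
Wimol: start from *bisyude.
  rule 1 (vowel merger): bisyude → besyude
  rule 2 (vowel merger): besyude → besyode
  rule 3: no change — besyode
  ⇒ Wimol besyode
Bakaiu: *bisyude
  bisyude → visyude   [unconditioned shift]
  visyude → visyuze   [intervocalic lenition]
  visyuze (rule 3 does not apply)
  visyuze (rule 4 does not apply)
  giving Bakaiu visyuze.
No other proto-form is consistent with every reflex, so the reconstruction is *bisyude.

*bisyude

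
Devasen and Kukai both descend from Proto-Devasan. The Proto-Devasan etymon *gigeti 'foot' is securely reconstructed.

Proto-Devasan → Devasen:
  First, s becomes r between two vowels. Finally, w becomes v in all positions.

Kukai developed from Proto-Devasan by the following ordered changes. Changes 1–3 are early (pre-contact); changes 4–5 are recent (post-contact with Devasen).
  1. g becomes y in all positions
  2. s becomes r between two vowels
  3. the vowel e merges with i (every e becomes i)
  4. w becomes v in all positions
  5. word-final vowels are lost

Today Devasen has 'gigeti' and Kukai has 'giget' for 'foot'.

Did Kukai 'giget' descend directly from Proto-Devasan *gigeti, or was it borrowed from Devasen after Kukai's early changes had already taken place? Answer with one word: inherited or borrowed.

borrowed

If inherited, *gigeti would pass through all of Kukai's changes:
Kukai: *gigeti
  gigeti → yiyeti   [unconditioned shift]
  yiyeti (rule 2 does not apply)
  yiyeti → yiyiti   [vowel merger]
  yiyiti (rule 4 does not apply)
  yiyiti → yiyit   [apocope]
  giving Kukai yiyit.
If borrowed from Devasen 'gigeti' after the early changes, it would undergo only the recent ones:
  rule 4 (unconditioned shift): no change (gigeti)
  rule 5 (apocope): gigeti → giget
  ⇒ as a loan: giget
Kukai 'giget' matches the loan outcome 'giget', not the inherited 'yiyit' — it skipped the early Kukai changes, so it was borrowed from Devasen.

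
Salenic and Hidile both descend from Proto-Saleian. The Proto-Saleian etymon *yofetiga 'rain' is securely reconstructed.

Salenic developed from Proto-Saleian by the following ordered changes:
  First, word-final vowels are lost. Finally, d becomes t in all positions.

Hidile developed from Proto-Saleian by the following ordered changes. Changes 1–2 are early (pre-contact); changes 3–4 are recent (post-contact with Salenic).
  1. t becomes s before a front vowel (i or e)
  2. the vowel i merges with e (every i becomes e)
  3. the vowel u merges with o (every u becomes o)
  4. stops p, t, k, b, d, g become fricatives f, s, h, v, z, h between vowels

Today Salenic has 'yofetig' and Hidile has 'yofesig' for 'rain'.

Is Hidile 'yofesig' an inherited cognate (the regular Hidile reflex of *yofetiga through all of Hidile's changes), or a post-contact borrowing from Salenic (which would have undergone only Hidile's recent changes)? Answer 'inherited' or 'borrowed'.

If inherited, *yofetiga would pass through all of Hidile's changes:
Hidile: *yofetiga > yofesiga > yofesega > yofeseha  (by palatalisation, vowel merger, intervocalic lenition)
If borrowed from Salenic 'yofetig' after the early changes, it would undergo only the recent ones:
  rule 3 (vowel merger): no change (yofetig)
  rule 4 (intervocalic lenition): yofetig → yofesig
  ⇒ as a loan: yofesig
Hidile 'yofesig' matches the loan outcome 'yofesig', not the inherited 'yofeseha' — it skipped the early Hidile changes, so it was borrowed from Salenic.

borrowed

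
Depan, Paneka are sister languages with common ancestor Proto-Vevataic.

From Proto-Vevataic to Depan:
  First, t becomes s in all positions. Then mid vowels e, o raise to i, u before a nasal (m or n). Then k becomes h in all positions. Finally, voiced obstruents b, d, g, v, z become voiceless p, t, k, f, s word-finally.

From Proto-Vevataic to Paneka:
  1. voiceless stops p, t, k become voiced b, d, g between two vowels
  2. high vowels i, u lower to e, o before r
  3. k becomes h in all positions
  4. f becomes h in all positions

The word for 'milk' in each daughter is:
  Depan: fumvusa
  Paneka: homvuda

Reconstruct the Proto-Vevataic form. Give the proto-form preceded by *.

*fomvuta

Position 6: Depan has s, Paneka has d. Taking the neighbouring segments as reconstructed: Depan s could go back to *t or *s; Paneka d could go back to *t or *d — the one source consistent with every daughter is *t.
Position 1: Depan has f, Paneka has h. Taking the neighbouring segments as reconstructed: Depan f can only go back to *f; Paneka h could go back to *k or *f or *h — the one source consistent with every daughter is *f.
Position 2: Depan has u, Paneka has o. Taking the neighbouring segments as reconstructed: Depan u could go back to *o or *u; Paneka o can only go back to *o — the one source consistent with every daughter is *o.
The remaining positions agree across the daughters. Check the candidate against every language:
Depan: *fomvuta
  fomvuta → fomvusa   [unconditioned shift]
  fomvusa → fumvusa   [pre-nasal raising]
  fumvusa (rule 3 does not apply)
  fumvusa (rule 4 does not apply)
  giving Depan fumvusa.
Paneka: *fomvuta
  fomvuta → fomvuda   [intervocalic voicing]
  fomvuda (rule 2 does not apply)
  fomvuda (rule 3 does not apply)
  fomvuda → homvuda   [unconditioned shift]
  giving Paneka homvuda.
*fomvuta is the unique common source.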